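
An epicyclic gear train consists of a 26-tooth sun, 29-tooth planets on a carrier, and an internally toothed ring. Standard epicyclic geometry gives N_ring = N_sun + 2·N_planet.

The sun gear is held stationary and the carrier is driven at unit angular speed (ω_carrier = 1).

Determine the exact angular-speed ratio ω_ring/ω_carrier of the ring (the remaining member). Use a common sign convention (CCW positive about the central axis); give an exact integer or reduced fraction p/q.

55/42

N_ring = 26 + 2·29 = 84
26(ω_s−ω_c) = −84(ω_r−ω_c),  ω_s=0, ω_c=1
ω_r = 1 − (26/84)(0−1) = 55/42
ω_r/ω_c = 55/42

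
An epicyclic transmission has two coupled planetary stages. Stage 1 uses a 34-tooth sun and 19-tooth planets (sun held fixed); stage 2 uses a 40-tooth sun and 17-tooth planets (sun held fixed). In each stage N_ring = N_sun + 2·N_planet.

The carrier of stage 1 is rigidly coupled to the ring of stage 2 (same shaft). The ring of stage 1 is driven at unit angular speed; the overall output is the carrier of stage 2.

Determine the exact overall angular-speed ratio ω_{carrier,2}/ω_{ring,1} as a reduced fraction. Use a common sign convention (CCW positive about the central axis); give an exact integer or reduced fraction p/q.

Stage 1: N_ring = 34 + 2·19 = 72
Stage 1: 34(ω_s−ω_c) = −72(ω_r−ω_c),  ω_s=0, ω_r=1
Stage 1: 34(0−ω_c) = −72(1−ω_c)  ⇒  106ω_c = 72  ⇒  ω_c = 36/53
  ⇒ ω_c¹/ω_r¹ = 36/53
Stage 2: N_ring = 40 + 2·17 = 74
Stage 2: 40(ω_s−ω_c) = −74(ω_r−ω_c),  ω_s=0, ω_r=1
Stage 2: 40(0−ω_c) = −74(1−ω_c)  ⇒  114ω_c = 74  ⇒  ω_c = 37/57
  ⇒ ω_c²/ω_r² = 37/57
Coupling ω_r² = ω_c¹ ⇒ overall = 36/53 × 37/57 = 444/1007

444/1007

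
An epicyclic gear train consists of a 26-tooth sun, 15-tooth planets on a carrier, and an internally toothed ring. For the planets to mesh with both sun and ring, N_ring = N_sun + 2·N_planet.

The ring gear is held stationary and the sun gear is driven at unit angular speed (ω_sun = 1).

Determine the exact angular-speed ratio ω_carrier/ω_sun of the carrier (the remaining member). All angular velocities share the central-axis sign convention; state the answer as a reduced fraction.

13/41

N_ring = 26 + 2·15 = 56
26(ω_s−ω_c) = −56(ω_r−ω_c),  ω_r=0, ω_s=1
26(1−ω_c) = −56(0−ω_c)  ⇒  82ω_c = 26  ⇒  ω_c = 13/41
ω_c/ω_s = 13/41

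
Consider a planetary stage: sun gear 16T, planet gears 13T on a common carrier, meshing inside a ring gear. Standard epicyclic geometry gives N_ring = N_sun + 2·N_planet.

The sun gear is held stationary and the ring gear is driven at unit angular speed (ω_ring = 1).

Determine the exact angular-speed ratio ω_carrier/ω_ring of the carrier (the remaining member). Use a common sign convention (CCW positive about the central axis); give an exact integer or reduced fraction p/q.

N_ring = 16 + 2·13 = 42
16(ω_s−ω_c) = −42(ω_r−ω_c),  ω_s=0, ω_r=1
16(0−ω_c) = −42(1−ω_c)  ⇒  58ω_c = 42  ⇒  ω_c = 21/29
ω_c/ω_r = 21/29

21/29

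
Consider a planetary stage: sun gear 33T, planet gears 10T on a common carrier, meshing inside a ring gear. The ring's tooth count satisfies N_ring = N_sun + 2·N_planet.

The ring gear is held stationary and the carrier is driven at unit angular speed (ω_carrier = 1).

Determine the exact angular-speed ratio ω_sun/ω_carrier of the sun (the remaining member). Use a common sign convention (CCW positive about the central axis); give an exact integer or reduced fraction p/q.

86/33

N_ring = 33 + 2·10 = 53
33(ω_s−ω_c) = −53(ω_r−ω_c),  ω_r=0, ω_c=1
ω_s = 1 − (53/33)(0−1) = 86/33
ω_s/ω_c = 86/33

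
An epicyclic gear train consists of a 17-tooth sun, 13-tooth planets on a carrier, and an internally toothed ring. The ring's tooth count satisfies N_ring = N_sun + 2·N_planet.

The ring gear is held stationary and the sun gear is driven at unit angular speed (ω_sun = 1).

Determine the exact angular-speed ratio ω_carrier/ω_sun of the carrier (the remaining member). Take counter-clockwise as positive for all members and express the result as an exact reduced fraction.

N_ring = 17 + 2·13 = 43
17(ω_s−ω_c) = −43(ω_r−ω_c),  ω_r=0, ω_s=1
17(1−ω_c) = −43(0−ω_c)  ⇒  60ω_c = 17  ⇒  ω_c = 17/60
ω_c/ω_s = 17/60

17/60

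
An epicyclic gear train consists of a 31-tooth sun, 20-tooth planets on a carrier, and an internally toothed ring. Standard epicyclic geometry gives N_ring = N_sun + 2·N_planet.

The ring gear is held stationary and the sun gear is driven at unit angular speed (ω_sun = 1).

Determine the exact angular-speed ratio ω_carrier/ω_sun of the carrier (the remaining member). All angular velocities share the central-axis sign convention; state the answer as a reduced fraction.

N_ring = 31 + 2·20 = 71
31(ω_s−ω_c) = −71(ω_r−ω_c),  ω_r=0, ω_s=1
31(1−ω_c) = −71(0−ω_c)  ⇒  102ω_c = 31  ⇒  ω_c = 31/102
ω_c/ω_s = 31/102

31/102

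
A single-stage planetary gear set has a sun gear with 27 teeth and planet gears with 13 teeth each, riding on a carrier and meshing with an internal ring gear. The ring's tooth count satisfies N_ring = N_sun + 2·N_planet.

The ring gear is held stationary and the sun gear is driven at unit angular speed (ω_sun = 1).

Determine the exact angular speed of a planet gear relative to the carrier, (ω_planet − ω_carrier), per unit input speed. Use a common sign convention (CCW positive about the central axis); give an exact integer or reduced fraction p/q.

-1431/1040

N_ring = 27 + 2·13 = 53
27(ω_s−ω_c) = −53(ω_r−ω_c),  ω_r=0, ω_s=1
27(1−ω_c) = −53(0−ω_c)  ⇒  80ω_c = 27  ⇒  ω_c = 27/80
sun–planet: 27·(1−27/80) = −13·(ω_p−ω_c)  ⇒  ω_p−ω_c = −(27/13)·(53/80) = -1431/1040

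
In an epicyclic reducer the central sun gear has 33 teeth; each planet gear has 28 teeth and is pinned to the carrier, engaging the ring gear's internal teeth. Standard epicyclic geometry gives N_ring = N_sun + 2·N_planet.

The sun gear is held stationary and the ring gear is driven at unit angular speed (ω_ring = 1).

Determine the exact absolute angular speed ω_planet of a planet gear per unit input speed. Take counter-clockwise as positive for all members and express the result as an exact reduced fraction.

N_ring = 33 + 2·28 = 89
33(ω_s−ω_c) = −89(ω_r−ω_c),  ω_s=0, ω_r=1
33(0−ω_c) = −89(1−ω_c)  ⇒  122ω_c = 89  ⇒  ω_c = 89/122
sun–planet: 33·(0−89/122) = −28·(ω_p−ω_c)  ⇒  ω_p−ω_c = −(33/28)·(-89/122) = 2937/3416
ω_p = 89/122 + 2937/3416 = 89/56

89/56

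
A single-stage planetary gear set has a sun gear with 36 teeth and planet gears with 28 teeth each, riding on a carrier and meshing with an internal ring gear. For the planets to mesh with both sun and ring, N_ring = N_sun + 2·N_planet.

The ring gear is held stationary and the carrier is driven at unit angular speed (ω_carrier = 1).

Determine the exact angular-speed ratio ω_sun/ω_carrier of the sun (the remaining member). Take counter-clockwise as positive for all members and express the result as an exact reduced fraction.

N_ring = 36 + 2·28 = 92
36(ω_s−ω_c) = −92(ω_r−ω_c),  ω_r=0, ω_c=1
ω_s = 1 − (92/36)(0−1) = 32/9
ω_s/ω_c = 32/9

32/9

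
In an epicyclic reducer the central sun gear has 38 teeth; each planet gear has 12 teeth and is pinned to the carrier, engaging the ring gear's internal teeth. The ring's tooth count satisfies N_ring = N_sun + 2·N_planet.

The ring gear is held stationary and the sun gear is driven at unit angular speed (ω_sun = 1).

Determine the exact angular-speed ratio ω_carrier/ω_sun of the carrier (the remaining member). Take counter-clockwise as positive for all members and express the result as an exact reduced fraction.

19/50

N_ring = 38 + 2·12 = 62
38(ω_s−ω_c) = −62(ω_r−ω_c),  ω_r=0, ω_s=1
38(1−ω_c) = −62(0−ω_c)  ⇒  100ω_c = 38  ⇒  ω_c = 19/50
ω_c/ω_s = 19/50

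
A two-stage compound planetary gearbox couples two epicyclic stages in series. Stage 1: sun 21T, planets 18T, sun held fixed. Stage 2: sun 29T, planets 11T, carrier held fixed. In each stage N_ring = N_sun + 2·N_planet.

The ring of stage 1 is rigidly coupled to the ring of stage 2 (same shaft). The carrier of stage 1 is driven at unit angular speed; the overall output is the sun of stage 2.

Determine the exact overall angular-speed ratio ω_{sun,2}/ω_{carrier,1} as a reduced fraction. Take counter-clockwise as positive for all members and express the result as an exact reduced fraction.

Stage 1: N_ring = 21 + 2·18 = 57
Stage 1: 21(ω_s−ω_c) = −57(ω_r−ω_c),  ω_s=0, ω_c=1
Stage 1: ω_r = 1 − (21/57)(0−1) = 26/19
  ⇒ ω_r¹/ω_c¹ = 26/19
Stage 2: N_ring = 29 + 2·11 = 51
Stage 2: 29(ω_s−ω_c) = −51(ω_r−ω_c),  ω_c=0, ω_r=1
Stage 2: ω_s = 0 − (51/29)(1−0) = -51/29
  ⇒ ω_s²/ω_r² = -51/29
Coupling ω_r² = ω_r¹ ⇒ overall = 26/19 × -51/29 = -1326/551

-1326/551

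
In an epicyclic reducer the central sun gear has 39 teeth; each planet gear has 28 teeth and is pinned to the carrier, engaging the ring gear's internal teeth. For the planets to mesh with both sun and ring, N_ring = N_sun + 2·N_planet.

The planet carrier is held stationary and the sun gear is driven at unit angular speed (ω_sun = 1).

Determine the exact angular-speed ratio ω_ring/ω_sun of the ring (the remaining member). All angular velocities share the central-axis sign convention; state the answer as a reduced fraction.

N_ring = 39 + 2·28 = 95
39(ω_s−ω_c) = −95(ω_r−ω_c),  ω_c=0, ω_s=1
ω_r = 0 − (39/95)(1−0) = -39/95
ω_r/ω_s = -39/95

-39/95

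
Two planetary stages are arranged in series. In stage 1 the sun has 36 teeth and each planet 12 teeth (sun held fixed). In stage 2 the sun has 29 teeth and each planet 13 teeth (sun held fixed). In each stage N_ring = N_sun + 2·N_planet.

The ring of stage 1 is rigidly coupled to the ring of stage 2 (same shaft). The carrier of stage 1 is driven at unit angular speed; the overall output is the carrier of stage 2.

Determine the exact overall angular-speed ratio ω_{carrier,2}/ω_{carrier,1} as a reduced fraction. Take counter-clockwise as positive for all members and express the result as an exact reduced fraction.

Stage 1: N_ring = 36 + 2·12 = 60
Stage 1: 36(ω_s−ω_c) = −60(ω_r−ω_c),  ω_s=0, ω_c=1
Stage 1: ω_r = 1 − (36/60)(0−1) = 8/5
  ⇒ ω_r¹/ω_c¹ = 8/5
Stage 2: N_ring = 29 + 2·13 = 55
Stage 2: 29(ω_s−ω_c) = −55(ω_r−ω_c),  ω_s=0, ω_r=1
Stage 2: 29(0−ω_c) = −55(1−ω_c)  ⇒  84ω_c = 55  ⇒  ω_c = 55/84
  ⇒ ω_c²/ω_r² = 55/84
Coupling ω_r² = ω_r¹ ⇒ overall = 8/5 × 55/84 = 22/21

22/21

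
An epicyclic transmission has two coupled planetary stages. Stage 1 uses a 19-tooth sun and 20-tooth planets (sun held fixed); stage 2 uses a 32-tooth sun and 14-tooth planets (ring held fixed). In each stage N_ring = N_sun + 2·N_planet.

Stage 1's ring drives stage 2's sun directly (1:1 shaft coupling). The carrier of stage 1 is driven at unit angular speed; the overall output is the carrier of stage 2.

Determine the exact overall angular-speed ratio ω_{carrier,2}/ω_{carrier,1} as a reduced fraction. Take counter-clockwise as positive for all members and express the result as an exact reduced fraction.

624/1357

Stage 1: N_ring = 19 + 2·20 = 59
Stage 1: 19(ω_s−ω_c) = −59(ω_r−ω_c),  ω_s=0, ω_c=1
Stage 1: ω_r = 1 − (19/59)(0−1) = 78/59
  ⇒ ω_r¹/ω_c¹ = 78/59
Stage 2: N_ring = 32 + 2·14 = 60
Stage 2: 32(ω_s−ω_c) = −60(ω_r−ω_c),  ω_r=0, ω_s=1
Stage 2: 32(1−ω_c) = −60(0−ω_c)  ⇒  92ω_c = 32  ⇒  ω_c = 8/23
  ⇒ ω_c²/ω_s² = 8/23
Coupling ω_s² = ω_r¹ ⇒ overall = 78/59 × 8/23 = 624/1357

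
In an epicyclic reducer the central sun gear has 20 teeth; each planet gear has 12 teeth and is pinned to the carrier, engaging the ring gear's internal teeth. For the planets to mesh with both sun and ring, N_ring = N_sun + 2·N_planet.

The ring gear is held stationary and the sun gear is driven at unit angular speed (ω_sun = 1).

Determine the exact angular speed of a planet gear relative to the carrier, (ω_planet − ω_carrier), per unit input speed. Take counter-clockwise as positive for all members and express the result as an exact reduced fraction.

N_ring = 20 + 2·12 = 44
20(ω_s−ω_c) = −44(ω_r−ω_c),  ω_r=0, ω_s=1
20(1−ω_c) = −44(0−ω_c)  ⇒  64ω_c = 20  ⇒  ω_c = 5/16
sun–planet: 20·(1−5/16) = −12·(ω_p−ω_c)  ⇒  ω_p−ω_c = −(20/12)·(11/16) = -55/48

-55/48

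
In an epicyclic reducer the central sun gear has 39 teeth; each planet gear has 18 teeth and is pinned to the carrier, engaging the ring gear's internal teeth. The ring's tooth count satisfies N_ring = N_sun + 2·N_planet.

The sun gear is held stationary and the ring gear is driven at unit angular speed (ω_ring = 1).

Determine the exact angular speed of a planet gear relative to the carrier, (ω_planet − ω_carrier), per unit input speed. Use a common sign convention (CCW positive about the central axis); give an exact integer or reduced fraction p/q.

N_ring = 39 + 2·18 = 75
39(ω_s−ω_c) = −75(ω_r−ω_c),  ω_s=0, ω_r=1
39(0−ω_c) = −75(1−ω_c)  ⇒  114ω_c = 75  ⇒  ω_c = 25/38
sun–planet: 39·(0−25/38) = −18·(ω_p−ω_c)  ⇒  ω_p−ω_c = −(39/18)·(-25/38) = 325/228

325/228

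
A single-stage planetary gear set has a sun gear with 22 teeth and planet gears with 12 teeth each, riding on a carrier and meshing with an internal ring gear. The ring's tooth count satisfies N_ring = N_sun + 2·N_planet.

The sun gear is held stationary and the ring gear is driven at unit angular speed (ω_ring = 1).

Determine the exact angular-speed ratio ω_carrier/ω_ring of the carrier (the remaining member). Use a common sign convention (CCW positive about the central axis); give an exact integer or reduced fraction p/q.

23/34

N_ring = 22 + 2·12 = 46
22(ω_s−ω_c) = −46(ω_r−ω_c),  ω_s=0, ω_r=1
22(0−ω_c) = −46(1−ω_c)  ⇒  68ω_c = 46  ⇒  ω_c = 23/34
ω_c/ω_r = 23/34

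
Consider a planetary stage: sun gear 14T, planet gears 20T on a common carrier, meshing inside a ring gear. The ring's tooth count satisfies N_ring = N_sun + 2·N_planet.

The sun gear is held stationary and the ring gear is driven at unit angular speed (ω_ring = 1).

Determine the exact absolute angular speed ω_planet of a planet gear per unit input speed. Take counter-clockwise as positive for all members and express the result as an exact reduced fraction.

N_ring = 14 + 2·20 = 54
14(ω_s−ω_c) = −54(ω_r−ω_c),  ω_s=0, ω_r=1
14(0−ω_c) = −54(1−ω_c)  ⇒  68ω_c = 54  ⇒  ω_c = 27/34
sun–planet: 14·(0−27/34) = −20·(ω_p−ω_c)  ⇒  ω_p−ω_c = −(14/20)·(-27/34) = 189/340
ω_p = 27/34 + 189/340 = 27/20

27/20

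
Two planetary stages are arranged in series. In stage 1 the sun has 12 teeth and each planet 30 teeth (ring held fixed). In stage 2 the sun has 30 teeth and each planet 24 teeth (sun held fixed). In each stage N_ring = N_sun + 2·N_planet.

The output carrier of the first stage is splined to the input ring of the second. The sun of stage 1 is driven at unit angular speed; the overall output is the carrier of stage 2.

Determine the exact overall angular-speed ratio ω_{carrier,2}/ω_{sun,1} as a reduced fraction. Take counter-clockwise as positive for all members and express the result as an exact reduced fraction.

Stage 1: N_ring = 12 + 2·30 = 72
Stage 1: 12(ω_s−ω_c) = −72(ω_r−ω_c),  ω_r=0, ω_s=1
Stage 1: 12(1−ω_c) = −72(0−ω_c)  ⇒  84ω_c = 12  ⇒  ω_c = 1/7
  ⇒ ω_c¹/ω_s¹ = 1/7
Stage 2: N_ring = 30 + 2·24 = 78
Stage 2: 30(ω_s−ω_c) = −78(ω_r−ω_c),  ω_s=0, ω_r=1
Stage 2: 30(0−ω_c) = −78(1−ω_c)  ⇒  108ω_c = 78  ⇒  ω_c = 13/18
  ⇒ ω_c²/ω_r² = 13/18
Coupling ω_r² = ω_c¹ ⇒ overall = 1/7 × 13/18 = 13/126

13/126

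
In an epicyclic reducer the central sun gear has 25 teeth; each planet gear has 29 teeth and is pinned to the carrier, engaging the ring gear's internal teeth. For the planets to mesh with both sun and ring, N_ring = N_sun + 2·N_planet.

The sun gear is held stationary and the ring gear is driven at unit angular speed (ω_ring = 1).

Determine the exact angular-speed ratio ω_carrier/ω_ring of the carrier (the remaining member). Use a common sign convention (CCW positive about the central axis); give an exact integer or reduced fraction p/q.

N_ring = 25 + 2·29 = 83
25(ω_s−ω_c) = −83(ω_r−ω_c),  ω_s=0, ω_r=1
25(0−ω_c) = −83(1−ω_c)  ⇒  108ω_c = 83  ⇒  ω_c = 83/108
ω_c/ω_r = 83/108

83/108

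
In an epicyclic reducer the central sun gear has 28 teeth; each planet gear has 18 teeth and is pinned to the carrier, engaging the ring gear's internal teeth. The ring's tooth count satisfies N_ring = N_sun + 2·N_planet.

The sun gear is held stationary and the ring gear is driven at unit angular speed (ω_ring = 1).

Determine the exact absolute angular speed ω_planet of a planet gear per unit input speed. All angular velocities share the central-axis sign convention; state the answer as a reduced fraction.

16/9

N_ring = 28 + 2·18 = 64
28(ω_s−ω_c) = −64(ω_r−ω_c),  ω_s=0, ω_r=1
28(0−ω_c) = −64(1−ω_c)  ⇒  92ω_c = 64  ⇒  ω_c = 16/23
sun–planet: 28·(0−16/23) = −18·(ω_p−ω_c)  ⇒  ω_p−ω_c = −(28/18)·(-16/23) = 224/207
ω_p = 16/23 + 224/207 = 16/9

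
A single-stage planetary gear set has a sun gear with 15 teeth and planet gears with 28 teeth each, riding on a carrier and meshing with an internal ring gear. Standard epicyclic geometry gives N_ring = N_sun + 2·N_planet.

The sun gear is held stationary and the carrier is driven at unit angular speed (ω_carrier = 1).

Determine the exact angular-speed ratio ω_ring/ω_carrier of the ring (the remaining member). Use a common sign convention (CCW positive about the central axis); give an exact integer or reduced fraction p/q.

N_ring = 15 + 2·28 = 71
15(ω_s−ω_c) = −71(ω_r−ω_c),  ω_s=0, ω_c=1
ω_r = 1 − (15/71)(0−1) = 86/71
ω_r/ω_c = 86/71

86/71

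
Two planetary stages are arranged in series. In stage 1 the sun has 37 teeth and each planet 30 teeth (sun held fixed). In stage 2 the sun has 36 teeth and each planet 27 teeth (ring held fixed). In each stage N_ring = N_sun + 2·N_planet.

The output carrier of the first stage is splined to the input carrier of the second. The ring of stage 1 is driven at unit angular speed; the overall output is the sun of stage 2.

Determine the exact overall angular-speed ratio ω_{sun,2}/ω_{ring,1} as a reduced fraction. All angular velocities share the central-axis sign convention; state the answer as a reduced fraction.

679/268

Stage 1: N_ring = 37 + 2·30 = 97
Stage 1: 37(ω_s−ω_c) = −97(ω_r−ω_c),  ω_s=0, ω_r=1
Stage 1: 37(0−ω_c) = −97(1−ω_c)  ⇒  134ω_c = 97  ⇒  ω_c = 97/134
  ⇒ ω_c¹/ω_r¹ = 97/134
Stage 2: N_ring = 36 + 2·27 = 90
Stage 2: 36(ω_s−ω_c) = −90(ω_r−ω_c),  ω_r=0, ω_c=1
Stage 2: ω_s = 1 − (90/36)(0−1) = 7/2
  ⇒ ω_s²/ω_c² = 7/2
Coupling ω_c² = ω_c¹ ⇒ overall = 97/134 × 7/2 = 679/268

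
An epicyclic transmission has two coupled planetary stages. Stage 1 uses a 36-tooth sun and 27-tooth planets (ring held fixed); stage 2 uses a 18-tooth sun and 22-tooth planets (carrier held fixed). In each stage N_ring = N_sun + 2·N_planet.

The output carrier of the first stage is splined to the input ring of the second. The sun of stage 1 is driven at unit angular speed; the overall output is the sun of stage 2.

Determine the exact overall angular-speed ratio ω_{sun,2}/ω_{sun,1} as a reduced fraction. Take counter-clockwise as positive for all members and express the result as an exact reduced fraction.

Stage 1: N_ring = 36 + 2·27 = 90
Stage 1: 36(ω_s−ω_c) = −90(ω_r−ω_c),  ω_r=0, ω_s=1
Stage 1: 36(1−ω_c) = −90(0−ω_c)  ⇒  126ω_c = 36  ⇒  ω_c = 2/7
  ⇒ ω_c¹/ω_s¹ = 2/7
Stage 2: N_ring = 18 + 2·22 = 62
Stage 2: 18(ω_s−ω_c) = −62(ω_r−ω_c),  ω_c=0, ω_r=1
Stage 2: ω_s = 0 − (62/18)(1−0) = -31/9
  ⇒ ω_s²/ω_r² = -31/9
Coupling ω_r² = ω_c¹ ⇒ overall = 2/7 × -31/9 = -62/63

-62/63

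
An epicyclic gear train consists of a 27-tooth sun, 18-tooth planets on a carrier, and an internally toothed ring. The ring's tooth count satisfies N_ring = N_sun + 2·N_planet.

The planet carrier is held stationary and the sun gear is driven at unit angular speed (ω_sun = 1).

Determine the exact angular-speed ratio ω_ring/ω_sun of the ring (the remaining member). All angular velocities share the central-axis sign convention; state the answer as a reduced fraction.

N_ring = 27 + 2·18 = 63
27(ω_s−ω_c) = −63(ω_r−ω_c),  ω_c=0, ω_s=1
ω_r = 0 − (27/63)(1−0) = -3/7
ω_r/ω_s = -3/7

-3/7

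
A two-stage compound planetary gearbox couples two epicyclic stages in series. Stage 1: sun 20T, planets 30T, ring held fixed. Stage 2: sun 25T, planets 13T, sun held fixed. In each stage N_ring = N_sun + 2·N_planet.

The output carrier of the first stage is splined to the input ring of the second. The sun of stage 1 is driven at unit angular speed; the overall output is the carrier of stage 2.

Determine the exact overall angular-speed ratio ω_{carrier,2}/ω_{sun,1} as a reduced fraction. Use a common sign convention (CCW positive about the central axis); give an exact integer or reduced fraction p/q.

Stage 1: N_ring = 20 + 2·30 = 80
Stage 1: 20(ω_s−ω_c) = −80(ω_r−ω_c),  ω_r=0, ω_s=1
Stage 1: 20(1−ω_c) = −80(0−ω_c)  ⇒  100ω_c = 20  ⇒  ω_c = 1/5
  ⇒ ω_c¹/ω_s¹ = 1/5
Stage 2: N_ring = 25 + 2·13 = 51
Stage 2: 25(ω_s−ω_c) = −51(ω_r−ω_c),  ω_s=0, ω_r=1
Stage 2: 25(0−ω_c) = −51(1−ω_c)  ⇒  76ω_c = 51  ⇒  ω_c = 51/76
  ⇒ ω_c²/ω_r² = 51/76
Coupling ω_r² = ω_c¹ ⇒ overall = 1/5 × 51/76 = 51/380

51/380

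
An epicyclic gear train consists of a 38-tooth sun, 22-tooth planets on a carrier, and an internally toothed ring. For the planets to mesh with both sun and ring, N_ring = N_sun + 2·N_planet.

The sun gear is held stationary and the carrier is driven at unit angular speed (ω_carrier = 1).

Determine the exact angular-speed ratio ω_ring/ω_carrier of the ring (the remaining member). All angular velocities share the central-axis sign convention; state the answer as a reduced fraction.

60/41

N_ring = 38 + 2·22 = 82
38(ω_s−ω_c) = −82(ω_r−ω_c),  ω_s=0, ω_c=1
ω_r = 1 − (38/82)(0−1) = 60/41
ω_r/ω_c = 60/41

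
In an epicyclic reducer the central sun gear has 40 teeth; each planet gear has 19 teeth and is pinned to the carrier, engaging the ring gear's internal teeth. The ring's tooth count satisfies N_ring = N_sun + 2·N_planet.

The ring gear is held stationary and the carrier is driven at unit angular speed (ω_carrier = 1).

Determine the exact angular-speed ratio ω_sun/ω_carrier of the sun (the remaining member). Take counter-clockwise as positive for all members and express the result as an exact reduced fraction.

59/20

N_ring = 40 + 2·19 = 78
40(ω_s−ω_c) = −78(ω_r−ω_c),  ω_r=0, ω_c=1
ω_s = 1 − (78/40)(0−1) = 59/20
ω_s/ω_c = 59/20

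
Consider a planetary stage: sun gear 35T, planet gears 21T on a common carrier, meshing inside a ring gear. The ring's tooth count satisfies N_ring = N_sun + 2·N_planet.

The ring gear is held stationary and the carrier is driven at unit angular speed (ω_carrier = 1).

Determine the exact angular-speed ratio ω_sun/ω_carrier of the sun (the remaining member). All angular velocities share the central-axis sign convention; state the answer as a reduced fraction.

16/5

N_ring = 35 + 2·21 = 77
35(ω_s−ω_c) = −77(ω_r−ω_c),  ω_r=0, ω_c=1
ω_s = 1 − (77/35)(0−1) = 16/5
ω_s/ω_c = 16/5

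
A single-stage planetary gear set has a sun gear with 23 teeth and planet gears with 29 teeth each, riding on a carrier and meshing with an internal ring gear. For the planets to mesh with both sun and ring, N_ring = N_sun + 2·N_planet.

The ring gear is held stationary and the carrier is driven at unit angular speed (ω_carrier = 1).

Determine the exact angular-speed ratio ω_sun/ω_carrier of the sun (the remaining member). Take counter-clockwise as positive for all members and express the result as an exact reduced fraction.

104/23

N_ring = 23 + 2·29 = 81
23(ω_s−ω_c) = −81(ω_r−ω_c),  ω_r=0, ω_c=1
ω_s = 1 − (81/23)(0−1) = 104/23
ω_s/ω_c = 104/23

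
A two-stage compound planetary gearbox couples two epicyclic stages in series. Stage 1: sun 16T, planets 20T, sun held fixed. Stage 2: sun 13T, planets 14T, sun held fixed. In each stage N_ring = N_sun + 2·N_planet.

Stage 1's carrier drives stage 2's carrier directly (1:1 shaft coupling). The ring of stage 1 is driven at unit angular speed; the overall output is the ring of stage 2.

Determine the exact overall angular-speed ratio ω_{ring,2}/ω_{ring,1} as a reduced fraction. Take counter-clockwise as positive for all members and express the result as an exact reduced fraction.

42/41

Stage 1: N_ring = 16 + 2·20 = 56
Stage 1: 16(ω_s−ω_c) = −56(ω_r−ω_c),  ω_s=0, ω_r=1
Stage 1: 16(0−ω_c) = −56(1−ω_c)  ⇒  72ω_c = 56  ⇒  ω_c = 7/9
  ⇒ ω_c¹/ω_r¹ = 7/9
Stage 2: N_ring = 13 + 2·14 = 41
Stage 2: 13(ω_s−ω_c) = −41(ω_r−ω_c),  ω_s=0, ω_c=1
Stage 2: ω_r = 1 − (13/41)(0−1) = 54/41
  ⇒ ω_r²/ω_c² = 54/41
Coupling ω_c² = ω_c¹ ⇒ overall = 7/9 × 54/41 = 42/41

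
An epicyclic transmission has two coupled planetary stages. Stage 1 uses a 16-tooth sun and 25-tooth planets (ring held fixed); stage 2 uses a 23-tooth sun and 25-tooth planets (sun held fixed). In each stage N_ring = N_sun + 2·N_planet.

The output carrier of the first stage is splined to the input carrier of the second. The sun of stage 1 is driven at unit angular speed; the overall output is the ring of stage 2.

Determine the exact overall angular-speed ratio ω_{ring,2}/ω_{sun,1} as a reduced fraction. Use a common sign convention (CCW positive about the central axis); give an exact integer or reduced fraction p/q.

768/2993

Stage 1: N_ring = 16 + 2·25 = 66
Stage 1: 16(ω_s−ω_c) = −66(ω_r−ω_c),  ω_r=0, ω_s=1
Stage 1: 16(1−ω_c) = −66(0−ω_c)  ⇒  82ω_c = 16  ⇒  ω_c = 8/41
  ⇒ ω_c¹/ω_s¹ = 8/41
Stage 2: N_ring = 23 + 2·25 = 73
Stage 2: 23(ω_s−ω_c) = −73(ω_r−ω_c),  ω_s=0, ω_c=1
Stage 2: ω_r = 1 − (23/73)(0−1) = 96/73
  ⇒ ω_r²/ω_c² = 96/73
Coupling ω_c² = ω_c¹ ⇒ overall = 8/41 × 96/73 = 768/2993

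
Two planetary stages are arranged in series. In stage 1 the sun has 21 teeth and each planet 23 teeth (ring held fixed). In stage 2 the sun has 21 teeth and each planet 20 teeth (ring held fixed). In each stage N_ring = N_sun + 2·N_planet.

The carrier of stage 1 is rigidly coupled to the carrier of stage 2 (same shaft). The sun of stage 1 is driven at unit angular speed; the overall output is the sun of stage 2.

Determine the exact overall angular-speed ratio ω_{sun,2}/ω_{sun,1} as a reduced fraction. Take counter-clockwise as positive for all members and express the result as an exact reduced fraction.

Stage 1: N_ring = 21 + 2·23 = 67
Stage 1: 21(ω_s−ω_c) = −67(ω_r−ω_c),  ω_r=0, ω_s=1
Stage 1: 21(1−ω_c) = −67(0−ω_c)  ⇒  88ω_c = 21  ⇒  ω_c = 21/88
  ⇒ ω_c¹/ω_s¹ = 21/88
Stage 2: N_ring = 21 + 2·20 = 61
Stage 2: 21(ω_s−ω_c) = −61(ω_r−ω_c),  ω_r=0, ω_c=1
Stage 2: ω_s = 1 − (61/21)(0−1) = 82/21
  ⇒ ω_s²/ω_c² = 82/21
Coupling ω_c² = ω_c¹ ⇒ overall = 21/88 × 82/21 = 41/44

41/44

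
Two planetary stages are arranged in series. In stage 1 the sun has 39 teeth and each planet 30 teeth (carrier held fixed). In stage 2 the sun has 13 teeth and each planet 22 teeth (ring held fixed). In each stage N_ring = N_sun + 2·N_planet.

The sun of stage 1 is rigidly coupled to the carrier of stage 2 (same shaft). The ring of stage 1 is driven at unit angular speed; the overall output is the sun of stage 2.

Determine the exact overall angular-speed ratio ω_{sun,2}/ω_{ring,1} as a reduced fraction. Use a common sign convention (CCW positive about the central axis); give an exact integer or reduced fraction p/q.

-2310/169

Stage 1: N_ring = 39 + 2·30 = 99
Stage 1: 39(ω_s−ω_c) = −99(ω_r−ω_c),  ω_c=0, ω_r=1
Stage 1: ω_s = 0 − (99/39)(1−0) = -33/13
  ⇒ ω_s¹/ω_r¹ = -33/13
Stage 2: N_ring = 13 + 2·22 = 57
Stage 2: 13(ω_s−ω_c) = −57(ω_r−ω_c),  ω_r=0, ω_c=1
Stage 2: ω_s = 1 − (57/13)(0−1) = 70/13
  ⇒ ω_s²/ω_c² = 70/13
Coupling ω_c² = ω_s¹ ⇒ overall = -33/13 × 70/13 = -2310/169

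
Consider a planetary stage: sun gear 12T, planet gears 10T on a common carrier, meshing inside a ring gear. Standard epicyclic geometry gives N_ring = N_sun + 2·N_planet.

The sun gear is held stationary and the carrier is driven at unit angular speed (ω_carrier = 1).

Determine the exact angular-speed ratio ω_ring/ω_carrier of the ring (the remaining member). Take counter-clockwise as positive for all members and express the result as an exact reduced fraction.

11/8

N_ring = 12 + 2·10 = 32
12(ω_s−ω_c) = −32(ω_r−ω_c),  ω_s=0, ω_c=1
ω_r = 1 − (12/32)(0−1) = 11/8
ω_r/ω_c = 11/8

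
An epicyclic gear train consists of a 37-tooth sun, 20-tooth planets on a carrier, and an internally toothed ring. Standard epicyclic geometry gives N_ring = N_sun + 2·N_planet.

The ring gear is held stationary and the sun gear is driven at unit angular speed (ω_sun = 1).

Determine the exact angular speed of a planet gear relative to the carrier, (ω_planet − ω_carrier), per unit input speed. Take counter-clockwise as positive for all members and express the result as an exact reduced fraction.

-2849/2280

N_ring = 37 + 2·20 = 77
37(ω_s−ω_c) = −77(ω_r−ω_c),  ω_r=0, ω_s=1
37(1−ω_c) = −77(0−ω_c)  ⇒  114ω_c = 37  ⇒  ω_c = 37/114
sun–planet: 37·(1−37/114) = −20·(ω_p−ω_c)  ⇒  ω_p−ω_c = −(37/20)·(77/114) = -2849/2280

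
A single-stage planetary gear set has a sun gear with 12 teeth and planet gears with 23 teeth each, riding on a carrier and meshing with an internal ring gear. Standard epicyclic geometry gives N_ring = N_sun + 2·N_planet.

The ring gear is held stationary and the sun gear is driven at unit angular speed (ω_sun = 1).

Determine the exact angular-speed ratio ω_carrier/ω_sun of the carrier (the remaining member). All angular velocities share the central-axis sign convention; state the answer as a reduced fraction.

N_ring = 12 + 2·23 = 58
12(ω_s−ω_c) = −58(ω_r−ω_c),  ω_r=0, ω_s=1
12(1−ω_c) = −58(0−ω_c)  ⇒  70ω_c = 12  ⇒  ω_c = 6/35
ω_c/ω_s = 6/35

6/35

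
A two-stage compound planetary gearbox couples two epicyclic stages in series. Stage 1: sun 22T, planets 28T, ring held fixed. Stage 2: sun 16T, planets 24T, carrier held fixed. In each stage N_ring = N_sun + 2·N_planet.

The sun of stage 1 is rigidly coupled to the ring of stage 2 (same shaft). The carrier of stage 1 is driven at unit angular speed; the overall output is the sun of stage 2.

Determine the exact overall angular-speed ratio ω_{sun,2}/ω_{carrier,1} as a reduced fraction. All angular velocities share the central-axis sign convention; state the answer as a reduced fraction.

-200/11

Stage 1: N_ring = 22 + 2·28 = 78
Stage 1: 22(ω_s−ω_c) = −78(ω_r−ω_c),  ω_r=0, ω_c=1
Stage 1: ω_s = 1 − (78/22)(0−1) = 50/11
  ⇒ ω_s¹/ω_c¹ = 50/11
Stage 2: N_ring = 16 + 2·24 = 64
Stage 2: 16(ω_s−ω_c) = −64(ω_r−ω_c),  ω_c=0, ω_r=1
Stage 2: ω_s = 0 − (64/16)(1−0) = -4
  ⇒ ω_s²/ω_r² = -4
Coupling ω_r² = ω_s¹ ⇒ overall = 50/11 × -4 = -200/11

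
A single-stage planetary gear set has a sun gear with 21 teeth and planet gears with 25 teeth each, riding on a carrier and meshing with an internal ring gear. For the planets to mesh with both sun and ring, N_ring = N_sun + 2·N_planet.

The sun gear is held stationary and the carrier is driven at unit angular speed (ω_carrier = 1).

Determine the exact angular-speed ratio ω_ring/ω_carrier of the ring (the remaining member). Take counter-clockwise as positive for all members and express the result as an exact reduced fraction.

92/71

N_ring = 21 + 2·25 = 71
21(ω_s−ω_c) = −71(ω_r−ω_c),  ω_s=0, ω_c=1
ω_r = 1 − (21/71)(0−1) = 92/71
ω_r/ω_c = 92/71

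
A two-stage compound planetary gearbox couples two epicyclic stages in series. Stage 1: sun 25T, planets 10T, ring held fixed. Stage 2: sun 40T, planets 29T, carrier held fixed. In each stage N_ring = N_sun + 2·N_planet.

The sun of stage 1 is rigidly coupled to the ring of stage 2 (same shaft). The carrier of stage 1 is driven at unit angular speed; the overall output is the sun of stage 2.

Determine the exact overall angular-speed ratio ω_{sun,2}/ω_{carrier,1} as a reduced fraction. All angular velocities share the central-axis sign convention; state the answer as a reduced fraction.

-343/50

Stage 1: N_ring = 25 + 2·10 = 45
Stage 1: 25(ω_s−ω_c) = −45(ω_r−ω_c),  ω_r=0, ω_c=1
Stage 1: ω_s = 1 − (45/25)(0−1) = 14/5
  ⇒ ω_s¹/ω_c¹ = 14/5
Stage 2: N_ring = 40 + 2·29 = 98
Stage 2: 40(ω_s−ω_c) = −98(ω_r−ω_c),  ω_c=0, ω_r=1
Stage 2: ω_s = 0 − (98/40)(1−0) = -49/20
  ⇒ ω_s²/ω_r² = -49/20
Coupling ω_r² = ω_s¹ ⇒ overall = 14/5 × -49/20 = -343/50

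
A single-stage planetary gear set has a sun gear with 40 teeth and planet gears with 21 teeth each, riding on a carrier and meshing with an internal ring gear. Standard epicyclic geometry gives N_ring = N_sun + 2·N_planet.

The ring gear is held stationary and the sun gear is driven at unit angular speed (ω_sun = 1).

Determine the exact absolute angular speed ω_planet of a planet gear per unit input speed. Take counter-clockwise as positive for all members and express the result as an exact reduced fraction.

N_ring = 40 + 2·21 = 82
40(ω_s−ω_c) = −82(ω_r−ω_c),  ω_r=0, ω_s=1
40(1−ω_c) = −82(0−ω_c)  ⇒  122ω_c = 40  ⇒  ω_c = 20/61
sun–planet: 40·(1−20/61) = −21·(ω_p−ω_c)  ⇒  ω_p−ω_c = −(40/21)·(41/61) = -1640/1281
ω_p = 20/61 − 1640/1281 = -20/21

-20/21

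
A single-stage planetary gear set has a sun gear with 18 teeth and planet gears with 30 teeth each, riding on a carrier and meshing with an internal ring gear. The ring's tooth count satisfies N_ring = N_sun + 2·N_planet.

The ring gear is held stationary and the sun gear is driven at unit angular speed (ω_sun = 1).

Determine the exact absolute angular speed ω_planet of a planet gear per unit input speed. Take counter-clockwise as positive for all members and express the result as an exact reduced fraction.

-3/10

N_ring = 18 + 2·30 = 78
18(ω_s−ω_c) = −78(ω_r−ω_c),  ω_r=0, ω_s=1
18(1−ω_c) = −78(0−ω_c)  ⇒  96ω_c = 18  ⇒  ω_c = 3/16
sun–planet: 18·(1−3/16) = −30·(ω_p−ω_c)  ⇒  ω_p−ω_c = −(18/30)·(13/16) = -39/80
ω_p = 3/16 − 39/80 = -3/10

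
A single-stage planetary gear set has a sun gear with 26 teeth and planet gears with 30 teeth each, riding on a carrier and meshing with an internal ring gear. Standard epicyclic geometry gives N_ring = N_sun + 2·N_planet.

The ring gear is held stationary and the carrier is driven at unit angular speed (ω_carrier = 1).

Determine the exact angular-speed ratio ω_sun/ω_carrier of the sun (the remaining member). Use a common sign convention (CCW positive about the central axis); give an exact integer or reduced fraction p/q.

56/13

N_ring = 26 + 2·30 = 86
26(ω_s−ω_c) = −86(ω_r−ω_c),  ω_r=0, ω_c=1
ω_s = 1 − (86/26)(0−1) = 56/13
ω_s/ω_c = 56/13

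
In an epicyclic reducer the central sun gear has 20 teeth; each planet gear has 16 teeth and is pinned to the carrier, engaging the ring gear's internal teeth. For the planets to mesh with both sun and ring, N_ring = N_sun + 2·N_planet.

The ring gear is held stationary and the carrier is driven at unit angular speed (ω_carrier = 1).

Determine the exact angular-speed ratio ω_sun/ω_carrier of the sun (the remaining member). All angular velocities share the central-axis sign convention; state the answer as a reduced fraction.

N_ring = 20 + 2·16 = 52
20(ω_s−ω_c) = −52(ω_r−ω_c),  ω_r=0, ω_c=1
ω_s = 1 − (52/20)(0−1) = 18/5
ω_s/ω_c = 18/5

18/5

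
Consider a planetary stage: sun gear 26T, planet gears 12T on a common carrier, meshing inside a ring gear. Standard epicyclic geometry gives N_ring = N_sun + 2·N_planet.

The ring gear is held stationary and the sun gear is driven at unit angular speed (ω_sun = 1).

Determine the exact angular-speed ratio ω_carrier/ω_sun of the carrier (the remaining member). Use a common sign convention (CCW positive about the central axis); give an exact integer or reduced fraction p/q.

13/38

N_ring = 26 + 2·12 = 50
26(ω_s−ω_c) = −50(ω_r−ω_c),  ω_r=0, ω_s=1
26(1−ω_c) = −50(0−ω_c)  ⇒  76ω_c = 26  ⇒  ω_c = 13/38
ω_c/ω_s = 13/38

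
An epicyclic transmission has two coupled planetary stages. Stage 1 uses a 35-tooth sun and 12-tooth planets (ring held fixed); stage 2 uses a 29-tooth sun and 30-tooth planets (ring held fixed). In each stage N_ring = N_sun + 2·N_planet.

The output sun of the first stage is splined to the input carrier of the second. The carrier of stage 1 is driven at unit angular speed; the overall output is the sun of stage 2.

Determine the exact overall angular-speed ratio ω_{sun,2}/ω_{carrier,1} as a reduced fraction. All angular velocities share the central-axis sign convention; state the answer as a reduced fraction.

11092/1015

Stage 1: N_ring = 35 + 2·12 = 59
Stage 1: 35(ω_s−ω_c) = −59(ω_r−ω_c),  ω_r=0, ω_c=1
Stage 1: ω_s = 1 − (59/35)(0−1) = 94/35
  ⇒ ω_s¹/ω_c¹ = 94/35
Stage 2: N_ring = 29 + 2·30 = 89
Stage 2: 29(ω_s−ω_c) = −89(ω_r−ω_c),  ω_r=0, ω_c=1
Stage 2: ω_s = 1 − (89/29)(0−1) = 118/29
  ⇒ ω_s²/ω_c² = 118/29
Coupling ω_c² = ω_s¹ ⇒ overall = 94/35 × 118/29 = 11092/1015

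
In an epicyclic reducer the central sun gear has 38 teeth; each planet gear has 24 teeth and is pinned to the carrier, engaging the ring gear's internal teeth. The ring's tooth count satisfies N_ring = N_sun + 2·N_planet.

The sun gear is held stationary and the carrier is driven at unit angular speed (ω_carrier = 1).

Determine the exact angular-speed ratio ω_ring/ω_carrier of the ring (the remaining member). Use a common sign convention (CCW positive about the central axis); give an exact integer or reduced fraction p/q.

62/43

N_ring = 38 + 2·24 = 86
38(ω_s−ω_c) = −86(ω_r−ω_c),  ω_s=0, ω_c=1
ω_r = 1 − (38/86)(0−1) = 62/43
ω_r/ω_c = 62/43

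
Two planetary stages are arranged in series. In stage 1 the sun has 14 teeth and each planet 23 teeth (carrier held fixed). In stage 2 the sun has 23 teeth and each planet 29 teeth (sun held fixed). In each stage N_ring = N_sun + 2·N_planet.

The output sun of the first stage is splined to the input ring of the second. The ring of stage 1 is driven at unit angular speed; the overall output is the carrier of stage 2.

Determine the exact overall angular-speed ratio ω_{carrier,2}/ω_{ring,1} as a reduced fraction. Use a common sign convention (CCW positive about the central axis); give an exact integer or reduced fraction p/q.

-1215/364

Stage 1: N_ring = 14 + 2·23 = 60
Stage 1: 14(ω_s−ω_c) = −60(ω_r−ω_c),  ω_c=0, ω_r=1
Stage 1: ω_s = 0 − (60/14)(1−0) = -30/7
  ⇒ ω_s¹/ω_r¹ = -30/7
Stage 2: N_ring = 23 + 2·29 = 81
Stage 2: 23(ω_s−ω_c) = −81(ω_r−ω_c),  ω_s=0, ω_r=1
Stage 2: 23(0−ω_c) = −81(1−ω_c)  ⇒  104ω_c = 81  ⇒  ω_c = 81/104
  ⇒ ω_c²/ω_r² = 81/104
Coupling ω_r² = ω_s¹ ⇒ overall = -30/7 × 81/104 = -1215/364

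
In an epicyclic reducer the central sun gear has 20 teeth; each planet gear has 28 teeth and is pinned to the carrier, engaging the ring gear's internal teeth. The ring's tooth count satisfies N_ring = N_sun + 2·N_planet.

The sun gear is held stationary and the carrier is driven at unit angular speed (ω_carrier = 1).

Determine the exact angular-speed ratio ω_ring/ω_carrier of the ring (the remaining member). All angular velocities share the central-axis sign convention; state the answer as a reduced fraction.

N_ring = 20 + 2·28 = 76
20(ω_s−ω_c) = −76(ω_r−ω_c),  ω_s=0, ω_c=1
ω_r = 1 − (20/76)(0−1) = 24/19
ω_r/ω_c = 24/19

24/19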